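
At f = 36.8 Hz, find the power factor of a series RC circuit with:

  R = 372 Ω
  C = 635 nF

Step 1 — Angular frequency: ω = 2π·f = 2π·36.8 = 231.2 rad/s.
Step 2 — Component impedances:
  R: Z = R = 372 Ω
  C: Z = 1/(jωC) = -j/(ω·C) = 0 - j6811 Ω
Step 3 — Series combination: Z_total = R + C = 372 - j6811 Ω = 6821∠-86.9° Ω.
Step 4 — Power factor: PF = cos(φ) = Re(Z)/|Z| = 372/6821 = 0.05454.
Step 5 — Type: Im(Z) = -6811 ⇒ leading (phase φ = -86.9°).

PF = 0.05454 (leading, φ = -86.9°)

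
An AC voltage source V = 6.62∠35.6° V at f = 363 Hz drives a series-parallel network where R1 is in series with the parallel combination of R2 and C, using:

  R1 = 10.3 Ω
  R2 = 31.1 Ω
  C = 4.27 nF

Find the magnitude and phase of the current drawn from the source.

Step 1 — Angular frequency: ω = 2π·f = 2π·363 = 2281 rad/s.
Step 2 — Component impedances:
  R1: Z = R = 10.3 Ω
  R2: Z = R = 31.1 Ω
  C: Z = 1/(jωC) = -j/(ω·C) = 0 - j1.027e+05 Ω
Step 3 — Parallel branch: R2 || C = 1/(1/R2 + 1/C) = 31.1 - j0.00942 Ω.
Step 4 — Series with R1: Z_total = R1 + (R2 || C) = 41.4 - j0.00942 Ω = 41.4∠-0.0° Ω.
Step 5 — Source phasor: V = 6.62∠35.6° V = 5.383 + j3.854 V.
Step 6 — Ohm's law: I = V / Z_total = (5.383 + j3.854) / (41.4 - j0.00942) = 0.13 + j0.09311 A.
Step 7 — Convert to polar: |I| = 0.1599 A, ∠I = 35.6°.

I = 0.1599∠35.6° A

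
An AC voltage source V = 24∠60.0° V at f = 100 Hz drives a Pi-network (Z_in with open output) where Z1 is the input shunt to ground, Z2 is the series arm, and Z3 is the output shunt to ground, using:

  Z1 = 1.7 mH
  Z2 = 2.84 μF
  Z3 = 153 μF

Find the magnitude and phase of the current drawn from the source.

Step 1 — Angular frequency: ω = 2π·f = 2π·100 = 628.3 rad/s.
Step 2 — Component impedances:
  Z1: Z = jωL = j·628.3·0.0017 = 0 + j1.068 Ω
  Z2: Z = 1/(jωC) = -j/(ω·C) = 0 - j560.4 Ω
  Z3: Z = 1/(jωC) = -j/(ω·C) = 0 - j10.4 Ω
Step 3 — With open output, the series arm Z2 and the output shunt Z3 appear in series to ground: Z2 + Z3 = 0 - j570.8 Ω.
Step 4 — Parallel with input shunt Z1: Z_in = Z1 || (Z2 + Z3) = 0 + j1.07 Ω = 1.07∠90.0° Ω.
Step 5 — Source phasor: V = 24∠60.0° V = 12 + j20.78 V.
Step 6 — Ohm's law: I = V / Z_total = (12 + j20.78) / (0 + j1.07) = 19.42 - j11.21 A.
Step 7 — Convert to polar: |I| = 22.43 A, ∠I = -30.0°.

I = 22.43∠-30.0° A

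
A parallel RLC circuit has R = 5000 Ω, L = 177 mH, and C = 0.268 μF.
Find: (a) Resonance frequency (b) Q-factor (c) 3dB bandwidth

Step 1 — Resonance: ω₀ = 1/√(LC) = 1/√(0.177·2.68e-07) = 4591 rad/s.
Step 2 — f₀ = ω₀/(2π) = 730.7 Hz.
Step 3 — Parallel Q: Q = R/(ω₀L) = 5000/(4591·0.177) = 6.152.
Step 4 — Bandwidth: Δω = ω₀/Q = 746.3 rad/s; BW = Δω/(2π) = 118.8 Hz.

(a) f₀ = 730.7 Hz  (b) Q = 6.152  (c) BW = 118.8 Hz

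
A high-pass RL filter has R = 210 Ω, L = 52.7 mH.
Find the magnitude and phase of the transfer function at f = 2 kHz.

Step 1 — Angular frequency: ω = 2π·2000 = 1.257e+04 rad/s.
Step 2 — Transfer function: H(jω) = jωL/(R + jωL).
Step 3 — Numerator jωL = j·662.2; denominator R + jωL = 210 + j662.2.
Step 4 — H = 0.9086 + j0.2881.
Step 5 — Magnitude: |H| = 0.9532 (-0.4 dB); phase: φ = 17.6°.

|H| = 0.9532 (-0.4 dB), φ = 17.6°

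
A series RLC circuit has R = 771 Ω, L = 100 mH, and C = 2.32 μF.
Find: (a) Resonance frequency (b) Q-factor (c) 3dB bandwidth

Step 1 — Resonance condition Im(Z)=0 gives ω₀ = 1/√(LC).
Step 2 — ω₀ = 1/√(0.1·2.32e-06) = 2076 rad/s.
Step 3 — f₀ = ω₀/(2π) = 330.4 Hz.
Step 4 — Series Q: Q = ω₀L/R = 2076·0.1/771 = 0.2693.
Step 5 — 3dB bandwidth: Δω = ω₀/Q = 7710 rad/s; BW = Δω/(2π) = 1227 Hz.

(a) f₀ = 330.4 Hz  (b) Q = 0.2693  (c) BW = 1227 Hz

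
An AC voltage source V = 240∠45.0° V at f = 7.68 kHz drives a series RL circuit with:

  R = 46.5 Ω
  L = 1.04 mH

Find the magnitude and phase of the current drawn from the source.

Step 1 — Angular frequency: ω = 2π·f = 2π·7680 = 4.825e+04 rad/s.
Step 2 — Component impedances:
  R: Z = R = 46.5 Ω
  L: Z = jωL = j·4.825e+04·0.00104 = 0 + j50.19 Ω
Step 3 — Series combination: Z_total = R + L = 46.5 + j50.19 Ω = 68.42∠47.2° Ω.
Step 4 — Source phasor: V = 240∠45.0° V = 169.7 + j169.7 V.
Step 5 — Ohm's law: I = V / Z_total = (169.7 + j169.7) / (46.5 + j50.19) = 3.505 - j0.1336 A.
Step 6 — Convert to polar: |I| = 3.508 A, ∠I = -2.2°.

I = 3.508∠-2.2° A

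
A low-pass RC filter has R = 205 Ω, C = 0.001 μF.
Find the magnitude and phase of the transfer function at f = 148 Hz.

Step 1 — Angular frequency: ω = 2π·148 = 929.9 rad/s.
Step 2 — Transfer function: H(jω) = 1/(1 + jωRC).
Step 3 — Denominator: 1 + jωRC = 1 + j·929.9·205·1e-09 = 1 + j0.0001906.
Step 4 — H = 1 - j0.0001906.
Step 5 — Magnitude: |H| = 1 (-0.0 dB); phase: φ = -0.0°.

|H| = 1 (-0.0 dB), φ = -0.0°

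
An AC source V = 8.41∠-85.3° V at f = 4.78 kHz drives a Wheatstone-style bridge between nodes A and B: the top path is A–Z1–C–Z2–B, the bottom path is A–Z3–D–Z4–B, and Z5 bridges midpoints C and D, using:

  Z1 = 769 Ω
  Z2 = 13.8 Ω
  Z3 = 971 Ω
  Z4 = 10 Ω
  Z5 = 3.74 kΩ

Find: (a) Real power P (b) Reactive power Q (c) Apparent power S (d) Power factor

Step 1 — Angular frequency: ω = 2π·f = 2π·4780 = 3.003e+04 rad/s.
Step 2 — Component impedances:
  Z1: Z = R = 769 Ω
  Z2: Z = R = 13.8 Ω
  Z3: Z = R = 971 Ω
  Z4: Z = R = 10 Ω
  Z5: Z = R = 3740 Ω
Step 3 — Bridge requires nodal analysis (the Z5 bridge couples midpoints C and D, so the two paths cannot be reduced to a simple series/parallel combination). Setting node B to ground and injecting 1 A at node A, the 3-node admittance system at A, C, D solves to V_A = Z_AB = 435.4 Ω = 435.4∠0.0° Ω.
Step 4 — Source phasor: V = 8.41∠-85.3° V = 0.6891 - j8.382 V.
Step 5 — Current: I = V / Z = 0.001583 - j0.01925 A = 0.01932∠-85.3° A.
Step 6 — Complex power: S = V·I* = 0.1625 VA.
Step 7 — Real power: P = Re(S) = 0.1625 W.
Step 8 — Reactive power: Q = Im(S) = 0 VAR.
Step 9 — Apparent power: |S| = 0.1625 VA.
Step 10 — Power factor: PF = P/|S| = 1 (unity).

(a) P = 0.1625 W  (b) Q = 0 VAR  (c) S = 0.1625 VA  (d) PF = 1 (unity)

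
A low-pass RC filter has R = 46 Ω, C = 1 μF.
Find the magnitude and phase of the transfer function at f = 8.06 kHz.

Step 1 — Angular frequency: ω = 2π·8060 = 5.064e+04 rad/s.
Step 2 — Transfer function: H(jω) = 1/(1 + jωRC).
Step 3 — Denominator: 1 + jωRC = 1 + j·5.064e+04·46·1e-06 = 1 + j2.33.
Step 4 — H = 0.1556 - j0.3625.
Step 5 — Magnitude: |H| = 0.3945 (-8.1 dB); phase: φ = -66.8°.

|H| = 0.3945 (-8.1 dB), φ = -66.8°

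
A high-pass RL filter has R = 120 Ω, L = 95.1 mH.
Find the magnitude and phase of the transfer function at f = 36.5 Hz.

Step 1 — Angular frequency: ω = 2π·36.5 = 229.3 rad/s.
Step 2 — Transfer function: H(jω) = jωL/(R + jωL).
Step 3 — Numerator jωL = j·21.81; denominator R + jωL = 120 + j21.81.
Step 4 — H = 0.03198 + j0.1759.
Step 5 — Magnitude: |H| = 0.1788 (-15.0 dB); phase: φ = 79.7°.

|H| = 0.1788 (-15.0 dB), φ = 79.7°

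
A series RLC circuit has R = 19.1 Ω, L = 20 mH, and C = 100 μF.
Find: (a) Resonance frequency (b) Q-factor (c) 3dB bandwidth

Step 1 — Resonance condition Im(Z)=0 gives ω₀ = 1/√(LC).
Step 2 — ω₀ = 1/√(0.02·0.0001) = 707.1 rad/s.
Step 3 — f₀ = ω₀/(2π) = 112.5 Hz.
Step 4 — Series Q: Q = ω₀L/R = 707.1·0.02/19.1 = 0.7404.
Step 5 — 3dB bandwidth: Δω = ω₀/Q = 955 rad/s; BW = Δω/(2π) = 152 Hz.

(a) f₀ = 112.5 Hz  (b) Q = 0.7404  (c) BW = 152 Hz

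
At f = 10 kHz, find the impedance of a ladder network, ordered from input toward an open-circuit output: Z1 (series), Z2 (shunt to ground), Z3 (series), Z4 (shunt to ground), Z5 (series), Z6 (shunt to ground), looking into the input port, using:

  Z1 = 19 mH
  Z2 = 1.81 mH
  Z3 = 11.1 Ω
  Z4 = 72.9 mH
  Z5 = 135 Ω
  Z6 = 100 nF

Step 1 — Angular frequency: ω = 2π·f = 2π·1e+04 = 6.283e+04 rad/s.
Step 2 — Component impedances:
  Z1: Z = jωL = j·6.283e+04·0.019 = 0 + j1194 Ω
  Z2: Z = jωL = j·6.283e+04·0.00181 = 0 + j113.7 Ω
  Z3: Z = R = 11.1 Ω
  Z4: Z = jωL = j·6.283e+04·0.0729 = 0 + j4580 Ω
  Z5: Z = R = 135 Ω
  Z6: Z = 1/(jωC) = -j/(ω·C) = 0 - j159.2 Ω
Step 3 — Ladder network (open output): work backward from the far end, alternating series and parallel combinations. Z_in = 76.14 + j1330 Ω = 1333∠86.7° Ω.

Z = 76.14 + j1330 Ω = 1333∠86.7° Ω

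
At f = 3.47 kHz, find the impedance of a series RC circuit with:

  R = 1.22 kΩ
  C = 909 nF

Step 1 — Angular frequency: ω = 2π·f = 2π·3470 = 2.18e+04 rad/s.
Step 2 — Component impedances:
  R: Z = R = 1220 Ω
  C: Z = 1/(jωC) = -j/(ω·C) = 0 - j50.46 Ω
Step 3 — Series combination: Z_total = R + C = 1220 - j50.46 Ω = 1221∠-2.4° Ω.

Z = 1220 - j50.46 Ω = 1221∠-2.4° Ω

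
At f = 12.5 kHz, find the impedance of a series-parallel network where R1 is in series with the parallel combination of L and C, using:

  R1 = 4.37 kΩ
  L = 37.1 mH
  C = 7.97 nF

Step 1 — Angular frequency: ω = 2π·f = 2π·1.25e+04 = 7.854e+04 rad/s.
Step 2 — Component impedances:
  R1: Z = R = 4370 Ω
  L: Z = jωL = j·7.854e+04·0.0371 = 0 + j2914 Ω
  C: Z = 1/(jωC) = -j/(ω·C) = 0 - j1598 Ω
Step 3 — Parallel branch: L || C = 1/(1/L + 1/C) = 0 - j3536 Ω.
Step 4 — Series with R1: Z_total = R1 + (L || C) = 4370 - j3536 Ω = 5622∠-39.0° Ω.

Z = 4370 - j3536 Ω = 5622∠-39.0° Ω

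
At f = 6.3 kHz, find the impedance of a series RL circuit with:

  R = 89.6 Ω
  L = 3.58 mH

Step 1 — Angular frequency: ω = 2π·f = 2π·6300 = 3.958e+04 rad/s.
Step 2 — Component impedances:
  R: Z = R = 89.6 Ω
  L: Z = jωL = j·3.958e+04·0.00358 = 0 + j141.7 Ω
Step 3 — Series combination: Z_total = R + L = 89.6 + j141.7 Ω = 167.7∠57.7° Ω.

Z = 89.6 + j141.7 Ω = 167.7∠57.7° Ω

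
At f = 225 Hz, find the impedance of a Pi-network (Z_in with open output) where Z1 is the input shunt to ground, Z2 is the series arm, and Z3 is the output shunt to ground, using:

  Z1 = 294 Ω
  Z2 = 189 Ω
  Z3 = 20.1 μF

Step 1 — Angular frequency: ω = 2π·f = 2π·225 = 1414 rad/s.
Step 2 — Component impedances:
  Z1: Z = R = 294 Ω
  Z2: Z = R = 189 Ω
  Z3: Z = 1/(jωC) = -j/(ω·C) = 0 - j35.19 Ω
Step 3 — With open output, the series arm Z2 and the output shunt Z3 appear in series to ground: Z2 + Z3 = 189 - j35.19 Ω.
Step 4 — Parallel with input shunt Z1: Z_in = Z1 || (Z2 + Z3) = 116 - j12.97 Ω = 116.7∠-6.4° Ω.

Z = 116 - j12.97 Ω = 116.7∠-6.4° Ω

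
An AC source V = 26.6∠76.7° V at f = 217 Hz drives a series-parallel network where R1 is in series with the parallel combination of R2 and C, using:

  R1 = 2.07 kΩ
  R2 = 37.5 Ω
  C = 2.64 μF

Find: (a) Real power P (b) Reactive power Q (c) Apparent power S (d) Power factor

Step 1 — Angular frequency: ω = 2π·f = 2π·217 = 1363 rad/s.
Step 2 — Component impedances:
  R1: Z = R = 2070 Ω
  R2: Z = R = 37.5 Ω
  C: Z = 1/(jωC) = -j/(ω·C) = 0 - j277.8 Ω
Step 3 — Parallel branch: R2 || C = 1/(1/R2 + 1/C) = 36.83 - j4.971 Ω.
Step 4 — Series with R1: Z_total = R1 + (R2 || C) = 2107 - j4.971 Ω = 2107∠-0.1° Ω.
Step 5 — Source phasor: V = 26.6∠76.7° V = 6.119 + j25.89 V.
Step 6 — Current: I = V / Z = 0.002876 + j0.01229 A = 0.01263∠76.8° A.
Step 7 — Complex power: S = V·I* = 0.3358 - j0.0007924 VA.
Step 8 — Real power: P = Re(S) = 0.3358 W.
Step 9 — Reactive power: Q = Im(S) = -0.0007924 VAR.
Step 10 — Apparent power: |S| = 0.3358 VA.
Step 11 — Power factor: PF = P/|S| = 1 (leading).

(a) P = 0.3358 W  (b) Q = -0.0007924 VAR  (c) S = 0.3358 VA  (d) PF = 1 (leading)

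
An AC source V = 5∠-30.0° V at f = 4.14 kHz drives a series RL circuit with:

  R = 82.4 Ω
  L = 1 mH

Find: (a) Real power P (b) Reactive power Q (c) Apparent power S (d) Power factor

Step 1 — Angular frequency: ω = 2π·f = 2π·4140 = 2.601e+04 rad/s.
Step 2 — Component impedances:
  R: Z = R = 82.4 Ω
  L: Z = jωL = j·2.601e+04·0.001 = 0 + j26.01 Ω
Step 3 — Series combination: Z_total = R + L = 82.4 + j26.01 Ω = 86.41∠17.5° Ω.
Step 4 — Source phasor: V = 5∠-30.0° V = 4.33 - j2.5 V.
Step 5 — Current: I = V / Z = 0.03908 - j0.04268 A = 0.05786∠-47.5° A.
Step 6 — Complex power: S = V·I* = 0.2759 + j0.0871 VA.
Step 7 — Real power: P = Re(S) = 0.2759 W.
Step 8 — Reactive power: Q = Im(S) = 0.0871 VAR.
Step 9 — Apparent power: |S| = 0.2893 VA.
Step 10 — Power factor: PF = P/|S| = 0.9536 (lagging).

(a) P = 0.2759 W  (b) Q = 0.0871 VAR  (c) S = 0.2893 VA  (d) PF = 0.9536 (lagging)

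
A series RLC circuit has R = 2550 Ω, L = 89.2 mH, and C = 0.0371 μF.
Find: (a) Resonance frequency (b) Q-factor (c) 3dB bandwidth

Step 1 — Resonance: ω₀ = 1/√(LC) = 1/√(0.0892·3.71e-08) = 1.738e+04 rad/s.
Step 2 — f₀ = ω₀/(2π) = 2767 Hz.
Step 3 — Series Q: Q = ω₀L/R = 1.738e+04·0.0892/2550 = 0.6081.
Step 4 — Bandwidth: Δω = ω₀/Q = 2.859e+04 rad/s; BW = Δω/(2π) = 4550 Hz.

(a) f₀ = 2767 Hz  (b) Q = 0.6081  (c) BW = 4550 Hz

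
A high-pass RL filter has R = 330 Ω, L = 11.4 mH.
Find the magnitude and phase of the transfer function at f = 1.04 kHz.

Step 1 — Angular frequency: ω = 2π·1040 = 6535 rad/s.
Step 2 — Transfer function: H(jω) = jωL/(R + jωL).
Step 3 — Numerator jωL = j·74.49; denominator R + jωL = 330 + j74.49.
Step 4 — H = 0.04849 + j0.2148.
Step 5 — Magnitude: |H| = 0.2202 (-13.1 dB); phase: φ = 77.3°.

|H| = 0.2202 (-13.1 dB), φ = 77.3°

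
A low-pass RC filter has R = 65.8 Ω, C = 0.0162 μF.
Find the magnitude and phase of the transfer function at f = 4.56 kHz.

Step 1 — Angular frequency: ω = 2π·4560 = 2.865e+04 rad/s.
Step 2 — Transfer function: H(jω) = 1/(1 + jωRC).
Step 3 — Denominator: 1 + jωRC = 1 + j·2.865e+04·65.8·1.62e-08 = 1 + j0.03054.
Step 4 — H = 0.9991 - j0.03051.
Step 5 — Magnitude: |H| = 0.9995 (-0.0 dB); phase: φ = -1.7°.

|H| = 0.9995 (-0.0 dB), φ = -1.7°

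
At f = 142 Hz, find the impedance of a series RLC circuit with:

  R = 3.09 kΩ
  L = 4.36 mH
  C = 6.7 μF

Step 1 — Angular frequency: ω = 2π·f = 2π·142 = 892.2 rad/s.
Step 2 — Component impedances:
  R: Z = R = 3090 Ω
  L: Z = jωL = j·892.2·0.00436 = 0 + j3.89 Ω
  C: Z = 1/(jωC) = -j/(ω·C) = 0 - j167.3 Ω
Step 3 — Series combination: Z_total = R + L + C = 3090 - j163.4 Ω = 3094∠-3.0° Ω.

Z = 3090 - j163.4 Ω = 3094∠-3.0° Ω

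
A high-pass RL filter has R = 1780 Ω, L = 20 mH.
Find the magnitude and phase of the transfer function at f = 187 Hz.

Step 1 — Angular frequency: ω = 2π·187 = 1175 rad/s.
Step 2 — Transfer function: H(jω) = jωL/(R + jωL).
Step 3 — Numerator jωL = j·23.5; denominator R + jωL = 1780 + j23.5.
Step 4 — H = 0.0001743 + j0.0132.
Step 5 — Magnitude: |H| = 0.0132 (-37.6 dB); phase: φ = 89.2°.

|H| = 0.0132 (-37.6 dB), φ = 89.2°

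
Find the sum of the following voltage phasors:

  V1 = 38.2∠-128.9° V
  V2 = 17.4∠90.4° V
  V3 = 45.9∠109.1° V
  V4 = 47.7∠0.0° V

Step 1 — Convert each phasor to rectangular form:
  V1 = 38.2·(cos(-128.9°) + j·sin(-128.9°)) = -23.99 - j29.73 V
  V2 = 17.4·(cos(90.4°) + j·sin(90.4°)) = -0.1215 + j17.4 V
  V3 = 45.9·(cos(109.1°) + j·sin(109.1°)) = -15.02 + j43.37 V
  V4 = 47.7·(cos(0.0°) + j·sin(0.0°)) = 47.7 V
Step 2 — Sum components: V_total = 8.571 + j31.04 V.
Step 3 — Convert to polar: |V_total| = 32.21 V, ∠V_total = 74.6°.

V_total = 32.21∠74.6° V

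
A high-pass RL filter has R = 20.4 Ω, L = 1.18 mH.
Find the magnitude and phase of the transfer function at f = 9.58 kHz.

Step 1 — Angular frequency: ω = 2π·9580 = 6.019e+04 rad/s.
Step 2 — Transfer function: H(jω) = jωL/(R + jωL).
Step 3 — Numerator jωL = j·71.03; denominator R + jωL = 20.4 + j71.03.
Step 4 — H = 0.9238 + j0.2653.
Step 5 — Magnitude: |H| = 0.9611 (-0.3 dB); phase: φ = 16.0°.

|H| = 0.9611 (-0.3 dB), φ = 16.0°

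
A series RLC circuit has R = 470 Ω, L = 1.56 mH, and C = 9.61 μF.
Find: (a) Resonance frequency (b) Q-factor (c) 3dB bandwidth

Step 1 — Resonance condition Im(Z)=0 gives ω₀ = 1/√(LC).
Step 2 — ω₀ = 1/√(0.00156·9.61e-06) = 8167 rad/s.
Step 3 — f₀ = ω₀/(2π) = 1300 Hz.
Step 4 — Series Q: Q = ω₀L/R = 8167·0.00156/470 = 0.02711.
Step 5 — 3dB bandwidth: Δω = ω₀/Q = 3.013e+05 rad/s; BW = Δω/(2π) = 4.795e+04 Hz.

(a) f₀ = 1300 Hz  (b) Q = 0.02711  (c) BW = 4.795e+04 Hz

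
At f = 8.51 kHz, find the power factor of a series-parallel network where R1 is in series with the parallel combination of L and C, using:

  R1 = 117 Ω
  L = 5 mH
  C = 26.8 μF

Step 1 — Angular frequency: ω = 2π·f = 2π·8510 = 5.347e+04 rad/s.
Step 2 — Component impedances:
  R1: Z = R = 117 Ω
  L: Z = jωL = j·5.347e+04·0.005 = 0 + j267.3 Ω
  C: Z = 1/(jωC) = -j/(ω·C) = 0 - j0.6978 Ω
Step 3 — Parallel branch: L || C = 1/(1/L + 1/C) = 0 - j0.6997 Ω.
Step 4 — Series with R1: Z_total = R1 + (L || C) = 117 - j0.6997 Ω = 117∠-0.3° Ω.
Step 5 — Power factor: PF = cos(φ) = Re(Z)/|Z| = 117/117 = 1.
Step 6 — Type: Im(Z) = -0.6997 ⇒ leading (phase φ = -0.3°).

PF = 1 (leading, φ = -0.3°)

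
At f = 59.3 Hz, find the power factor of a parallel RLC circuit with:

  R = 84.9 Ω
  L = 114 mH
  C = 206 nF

Step 1 — Angular frequency: ω = 2π·f = 2π·59.3 = 372.6 rad/s.
Step 2 — Component impedances:
  R: Z = R = 84.9 Ω
  L: Z = jωL = j·372.6·0.114 = 0 + j42.48 Ω
  C: Z = 1/(jωC) = -j/(ω·C) = 0 - j1.303e+04 Ω
Step 3 — Parallel combination: 1/Z_total = 1/R + 1/L + 1/C; Z_total = 17.09 + j34.04 Ω = 38.09∠63.3° Ω.
Step 4 — Power factor: PF = cos(φ) = Re(Z)/|Z| = 17.085/38.086 = 0.4486.
Step 5 — Type: Im(Z) = 34.04 ⇒ lagging (phase φ = 63.3°).

PF = 0.4486 (lagging, φ = 63.3°)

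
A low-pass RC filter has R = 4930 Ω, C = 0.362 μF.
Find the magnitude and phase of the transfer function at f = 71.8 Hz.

Step 1 — Angular frequency: ω = 2π·71.8 = 451.1 rad/s.
Step 2 — Transfer function: H(jω) = 1/(1 + jωRC).
Step 3 — Denominator: 1 + jωRC = 1 + j·451.1·4930·3.62e-07 = 1 + j0.8051.
Step 4 — H = 0.6067 - j0.4885.
Step 5 — Magnitude: |H| = 0.7789 (-2.2 dB); phase: φ = -38.8°.

|H| = 0.7789 (-2.2 dB), φ = -38.8°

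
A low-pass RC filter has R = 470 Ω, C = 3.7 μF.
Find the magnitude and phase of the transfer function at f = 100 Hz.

Step 1 — Angular frequency: ω = 2π·100 = 628.3 rad/s.
Step 2 — Transfer function: H(jω) = 1/(1 + jωRC).
Step 3 — Denominator: 1 + jωRC = 1 + j·628.3·470·3.7e-06 = 1 + j1.093.
Step 4 — H = 0.4558 - j0.498.
Step 5 — Magnitude: |H| = 0.6751 (-3.4 dB); phase: φ = -47.5°.

|H| = 0.6751 (-3.4 dB), φ = -47.5°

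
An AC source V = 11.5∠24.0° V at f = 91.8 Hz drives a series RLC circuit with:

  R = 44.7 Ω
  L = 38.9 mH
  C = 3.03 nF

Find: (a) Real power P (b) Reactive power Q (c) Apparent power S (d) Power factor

Step 1 — Angular frequency: ω = 2π·f = 2π·91.8 = 576.8 rad/s.
Step 2 — Component impedances:
  R: Z = R = 44.7 Ω
  L: Z = jωL = j·576.8·0.0389 = 0 + j22.44 Ω
  C: Z = 1/(jωC) = -j/(ω·C) = 0 - j5.722e+05 Ω
Step 3 — Series combination: Z_total = R + L + C = 44.7 - j5.722e+05 Ω = 5.722e+05∠-90.0° Ω.
Step 4 — Source phasor: V = 11.5∠24.0° V = 10.51 + j4.677 V.
Step 5 — Current: I = V / Z = -8.174e-06 + j1.836e-05 A = 2.01e-05∠114.0° A.
Step 6 — Complex power: S = V·I* = 1.806e-08 - j0.0002311 VA.
Step 7 — Real power: P = Re(S) = 1.806e-08 W.
Step 8 — Reactive power: Q = Im(S) = -0.0002311 VAR.
Step 9 — Apparent power: |S| = 0.0002311 VA.
Step 10 — Power factor: PF = P/|S| = 7.812e-05 (leading).

(a) P = 1.806e-08 W  (b) Q = -0.0002311 VAR  (c) S = 0.0002311 VA  (d) PF = 7.812e-05 (leading)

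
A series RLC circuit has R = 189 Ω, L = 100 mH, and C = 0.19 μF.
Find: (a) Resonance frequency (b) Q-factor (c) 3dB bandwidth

Step 1 — Resonance condition Im(Z)=0 gives ω₀ = 1/√(LC).
Step 2 — ω₀ = 1/√(0.1·1.9e-07) = 7255 rad/s.
Step 3 — f₀ = ω₀/(2π) = 1155 Hz.
Step 4 — Series Q: Q = ω₀L/R = 7255·0.1/189 = 3.838.
Step 5 — 3dB bandwidth: Δω = ω₀/Q = 1890 rad/s; BW = Δω/(2π) = 300.8 Hz.

(a) f₀ = 1155 Hz  (b) Q = 3.838  (c) BW = 300.8 Hz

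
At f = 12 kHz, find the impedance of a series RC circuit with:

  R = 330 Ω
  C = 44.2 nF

Step 1 — Angular frequency: ω = 2π·f = 2π·1.2e+04 = 7.54e+04 rad/s.
Step 2 — Component impedances:
  R: Z = R = 330 Ω
  C: Z = 1/(jωC) = -j/(ω·C) = 0 - j300.1 Ω
Step 3 — Series combination: Z_total = R + C = 330 - j300.1 Ω = 446∠-42.3° Ω.

Z = 330 - j300.1 Ω = 446∠-42.3° Ω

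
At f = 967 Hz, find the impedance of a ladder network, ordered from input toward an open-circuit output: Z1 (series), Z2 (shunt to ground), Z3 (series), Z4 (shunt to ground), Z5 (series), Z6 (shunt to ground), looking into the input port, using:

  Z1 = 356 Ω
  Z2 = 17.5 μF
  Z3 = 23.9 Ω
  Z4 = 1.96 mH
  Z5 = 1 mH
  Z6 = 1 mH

Step 1 — Angular frequency: ω = 2π·f = 2π·967 = 6076 rad/s.
Step 2 — Component impedances:
  Z1: Z = R = 356 Ω
  Z2: Z = 1/(jωC) = -j/(ω·C) = 0 - j9.405 Ω
  Z3: Z = R = 23.9 Ω
  Z4: Z = jωL = j·6076·0.00196 = 0 + j11.91 Ω
  Z5: Z = jωL = j·6076·0.001 = 0 + j6.076 Ω
  Z6: Z = jωL = j·6076·0.001 = 0 + j6.076 Ω
Step 3 — Ladder network (open output): work backward from the far end, alternating series and parallel combinations. Z_in = 359.6 - j8.89 Ω = 359.7∠-1.4° Ω.

Z = 359.6 - j8.89 Ω = 359.7∠-1.4° Ω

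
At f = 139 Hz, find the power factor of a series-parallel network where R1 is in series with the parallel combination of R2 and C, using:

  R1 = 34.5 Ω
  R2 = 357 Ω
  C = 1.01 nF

Step 1 — Angular frequency: ω = 2π·f = 2π·139 = 873.4 rad/s.
Step 2 — Component impedances:
  R1: Z = R = 34.5 Ω
  R2: Z = R = 357 Ω
  C: Z = 1/(jωC) = -j/(ω·C) = 0 - j1.134e+06 Ω
Step 3 — Parallel branch: R2 || C = 1/(1/R2 + 1/C) = 357 - j0.1124 Ω.
Step 4 — Series with R1: Z_total = R1 + (R2 || C) = 391.5 - j0.1124 Ω = 391.5∠-0.0° Ω.
Step 5 — Power factor: PF = cos(φ) = Re(Z)/|Z| = 391.5/391.5 = 1.
Step 6 — Type: Im(Z) = -0.1124 ⇒ leading (phase φ = -0.0°).

PF = 1 (leading, φ = -0.0°)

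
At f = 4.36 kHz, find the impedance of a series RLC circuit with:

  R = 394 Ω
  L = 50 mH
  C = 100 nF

Step 1 — Angular frequency: ω = 2π·f = 2π·4360 = 2.739e+04 rad/s.
Step 2 — Component impedances:
  R: Z = R = 394 Ω
  L: Z = jωL = j·2.739e+04·0.05 = 0 + j1370 Ω
  C: Z = 1/(jωC) = -j/(ω·C) = 0 - j365 Ω
Step 3 — Series combination: Z_total = R + L + C = 394 + j1005 Ω = 1079∠68.6° Ω.

Z = 394 + j1005 Ω = 1079∠68.6° Ω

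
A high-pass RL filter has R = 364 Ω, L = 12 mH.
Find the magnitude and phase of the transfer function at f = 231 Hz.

Step 1 — Angular frequency: ω = 2π·231 = 1451 rad/s.
Step 2 — Transfer function: H(jω) = jωL/(R + jωL).
Step 3 — Numerator jωL = j·17.42; denominator R + jωL = 364 + j17.42.
Step 4 — H = 0.002284 + j0.04774.
Step 5 — Magnitude: |H| = 0.04779 (-26.4 dB); phase: φ = 87.3°.

|H| = 0.04779 (-26.4 dB), φ = 87.3°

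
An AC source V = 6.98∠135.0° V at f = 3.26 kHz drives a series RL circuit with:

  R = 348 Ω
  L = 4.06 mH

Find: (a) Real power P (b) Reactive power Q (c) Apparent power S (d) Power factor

Step 1 — Angular frequency: ω = 2π·f = 2π·3260 = 2.048e+04 rad/s.
Step 2 — Component impedances:
  R: Z = R = 348 Ω
  L: Z = jωL = j·2.048e+04·0.00406 = 0 + j83.16 Ω
Step 3 — Series combination: Z_total = R + L = 348 + j83.16 Ω = 357.8∠13.4° Ω.
Step 4 — Source phasor: V = 6.98∠135.0° V = -4.936 + j4.936 V.
Step 5 — Current: I = V / Z = -0.01021 + j0.01662 A = 0.01951∠121.6° A.
Step 6 — Complex power: S = V·I* = 0.1324 + j0.03165 VA.
Step 7 — Real power: P = Re(S) = 0.1324 W.
Step 8 — Reactive power: Q = Im(S) = 0.03165 VAR.
Step 9 — Apparent power: |S| = 0.1362 VA.
Step 10 — Power factor: PF = P/|S| = 0.9726 (lagging).

(a) P = 0.1324 W  (b) Q = 0.03165 VAR  (c) S = 0.1362 VA  (d) PF = 0.9726 (lagging)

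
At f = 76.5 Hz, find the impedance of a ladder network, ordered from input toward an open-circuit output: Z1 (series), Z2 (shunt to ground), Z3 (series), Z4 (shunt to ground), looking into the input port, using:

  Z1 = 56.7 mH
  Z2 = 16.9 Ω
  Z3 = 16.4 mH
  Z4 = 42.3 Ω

Step 1 — Angular frequency: ω = 2π·f = 2π·76.5 = 480.7 rad/s.
Step 2 — Component impedances:
  Z1: Z = jωL = j·480.7·0.0567 = 0 + j27.25 Ω
  Z2: Z = R = 16.9 Ω
  Z3: Z = jωL = j·480.7·0.0164 = 0 + j7.883 Ω
  Z4: Z = R = 42.3 Ω
Step 3 — Ladder network (open output): work backward from the far end, alternating series and parallel combinations. Z_in = 12.16 + j27.88 Ω = 30.42∠66.4° Ω.

Z = 12.16 + j27.88 Ω = 30.42∠66.4° Ω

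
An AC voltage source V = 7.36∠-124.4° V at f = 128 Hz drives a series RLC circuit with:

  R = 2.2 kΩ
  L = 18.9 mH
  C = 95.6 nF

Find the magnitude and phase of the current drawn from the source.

Step 1 — Angular frequency: ω = 2π·f = 2π·128 = 804.2 rad/s.
Step 2 — Component impedances:
  R: Z = R = 2200 Ω
  L: Z = jωL = j·804.2·0.0189 = 0 + j15.2 Ω
  C: Z = 1/(jωC) = -j/(ω·C) = 0 - j1.301e+04 Ω
Step 3 — Series combination: Z_total = R + L + C = 2200 - j1.299e+04 Ω = 1.318e+04∠-80.4° Ω.
Step 4 — Source phasor: V = 7.36∠-124.4° V = -4.158 - j6.073 V.
Step 5 — Ohm's law: I = V / Z_total = (-4.158 - j6.073) / (2200 - j1.299e+04) = 0.0004017 - j0.0003881 A.
Step 6 — Convert to polar: |I| = 0.0005586 A, ∠I = -44.0°.

I = 0.0005586∠-44.0° A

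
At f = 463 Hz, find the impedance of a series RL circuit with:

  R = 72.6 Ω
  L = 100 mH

Step 1 — Angular frequency: ω = 2π·f = 2π·463 = 2909 rad/s.
Step 2 — Component impedances:
  R: Z = R = 72.6 Ω
  L: Z = jωL = j·2909·0.1 = 0 + j290.9 Ω
Step 3 — Series combination: Z_total = R + L = 72.6 + j290.9 Ω = 299.8∠76.0° Ω.

Z = 72.6 + j290.9 Ω = 299.8∠76.0° Ω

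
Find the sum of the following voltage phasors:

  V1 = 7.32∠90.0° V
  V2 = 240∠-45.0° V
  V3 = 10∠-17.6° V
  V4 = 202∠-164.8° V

Step 1 — Convert each phasor to rectangular form:
  V1 = 7.32·(cos(90.0°) + j·sin(90.0°)) = 0 + j7.32 V
  V2 = 240·(cos(-45.0°) + j·sin(-45.0°)) = 169.7 - j169.7 V
  V3 = 10·(cos(-17.6°) + j·sin(-17.6°)) = 9.532 - j3.024 V
  V4 = 202·(cos(-164.8°) + j·sin(-164.8°)) = -194.9 - j52.96 V
Step 2 — Sum components: V_total = -15.7 - j218.4 V.
Step 3 — Convert to polar: |V_total| = 218.9 V, ∠V_total = -94.1°.

V_total = 218.9∠-94.1° V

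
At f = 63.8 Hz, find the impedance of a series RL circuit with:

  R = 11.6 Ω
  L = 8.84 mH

Step 1 — Angular frequency: ω = 2π·f = 2π·63.8 = 400.9 rad/s.
Step 2 — Component impedances:
  R: Z = R = 11.6 Ω
  L: Z = jωL = j·400.9·0.00884 = 0 + j3.544 Ω
Step 3 — Series combination: Z_total = R + L = 11.6 + j3.544 Ω = 12.13∠17.0° Ω.

Z = 11.6 + j3.544 Ω = 12.13∠17.0° Ω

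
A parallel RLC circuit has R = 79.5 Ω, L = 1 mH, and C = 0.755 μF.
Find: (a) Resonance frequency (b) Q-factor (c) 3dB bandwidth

Step 1 — Resonance: ω₀ = 1/√(LC) = 1/√(0.001·7.55e-07) = 3.639e+04 rad/s.
Step 2 — f₀ = ω₀/(2π) = 5792 Hz.
Step 3 — Parallel Q: Q = R/(ω₀L) = 79.5/(3.639e+04·0.001) = 2.184.
Step 4 — Bandwidth: Δω = ω₀/Q = 1.666e+04 rad/s; BW = Δω/(2π) = 2652 Hz.

(a) f₀ = 5792 Hz  (b) Q = 2.184  (c) BW = 2652 Hz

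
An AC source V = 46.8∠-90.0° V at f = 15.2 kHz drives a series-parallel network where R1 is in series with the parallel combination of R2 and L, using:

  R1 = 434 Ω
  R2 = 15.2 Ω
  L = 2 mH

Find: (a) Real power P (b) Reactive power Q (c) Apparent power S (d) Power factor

Step 1 — Angular frequency: ω = 2π·f = 2π·1.52e+04 = 9.55e+04 rad/s.
Step 2 — Component impedances:
  R1: Z = R = 434 Ω
  R2: Z = R = 15.2 Ω
  L: Z = jωL = j·9.55e+04·0.002 = 0 + j191 Ω
Step 3 — Parallel branch: R2 || L = 1/(1/R2 + 1/L) = 15.1 + j1.202 Ω.
Step 4 — Series with R1: Z_total = R1 + (R2 || L) = 449.1 + j1.202 Ω = 449.1∠0.2° Ω.
Step 5 — Source phasor: V = 46.8∠-90.0° V = 0 - j46.8 V.
Step 6 — Current: I = V / Z = -0.0002789 - j0.1042 A = 0.1042∠-90.2° A.
Step 7 — Complex power: S = V·I* = 4.877 + j0.01305 VA.
Step 8 — Real power: P = Re(S) = 4.877 W.
Step 9 — Reactive power: Q = Im(S) = 0.01305 VAR.
Step 10 — Apparent power: |S| = 4.877 VA.
Step 11 — Power factor: PF = P/|S| = 1 (lagging).

(a) P = 4.877 W  (b) Q = 0.01305 VAR  (c) S = 4.877 VA  (d) PF = 1 (lagging)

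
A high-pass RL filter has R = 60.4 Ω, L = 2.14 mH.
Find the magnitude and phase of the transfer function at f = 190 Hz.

Step 1 — Angular frequency: ω = 2π·190 = 1194 rad/s.
Step 2 — Transfer function: H(jω) = jωL/(R + jωL).
Step 3 — Numerator jωL = j·2.555; denominator R + jωL = 60.4 + j2.555.
Step 4 — H = 0.001786 + j0.04222.
Step 5 — Magnitude: |H| = 0.04226 (-27.5 dB); phase: φ = 87.6°.

|H| = 0.04226 (-27.5 dB), φ = 87.6°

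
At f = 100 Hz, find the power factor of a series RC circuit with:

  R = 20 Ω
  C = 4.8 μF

Step 1 — Angular frequency: ω = 2π·f = 2π·100 = 628.3 rad/s.
Step 2 — Component impedances:
  R: Z = R = 20 Ω
  C: Z = 1/(jωC) = -j/(ω·C) = 0 - j331.6 Ω
Step 3 — Series combination: Z_total = R + C = 20 - j331.6 Ω = 332.2∠-86.5° Ω.
Step 4 — Power factor: PF = cos(φ) = Re(Z)/|Z| = 20/332.18 = 0.06021.
Step 5 — Type: Im(Z) = -331.6 ⇒ leading (phase φ = -86.5°).

PF = 0.06021 (leading, φ = -86.5°)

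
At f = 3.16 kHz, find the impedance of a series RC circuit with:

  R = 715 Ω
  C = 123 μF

Step 1 — Angular frequency: ω = 2π·f = 2π·3160 = 1.985e+04 rad/s.
Step 2 — Component impedances:
  R: Z = R = 715 Ω
  C: Z = 1/(jωC) = -j/(ω·C) = 0 - j0.4095 Ω
Step 3 — Series combination: Z_total = R + C = 715 - j0.4095 Ω = 715∠-0.0° Ω.

Z = 715 - j0.4095 Ω = 715∠-0.0° Ω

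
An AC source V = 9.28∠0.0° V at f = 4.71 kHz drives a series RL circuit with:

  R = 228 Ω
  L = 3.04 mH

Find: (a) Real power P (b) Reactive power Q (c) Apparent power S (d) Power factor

Step 1 — Angular frequency: ω = 2π·f = 2π·4710 = 2.959e+04 rad/s.
Step 2 — Component impedances:
  R: Z = R = 228 Ω
  L: Z = jωL = j·2.959e+04·0.00304 = 0 + j89.97 Ω
Step 3 — Series combination: Z_total = R + L = 228 + j89.97 Ω = 245.1∠21.5° Ω.
Step 4 — Source phasor: V = 9.28∠0.0° V = 9.28 V.
Step 5 — Current: I = V / Z = 0.03522 - j0.0139 A = 0.03786∠-21.5° A.
Step 6 — Complex power: S = V·I* = 0.3268 + j0.129 VA.
Step 7 — Real power: P = Re(S) = 0.3268 W.
Step 8 — Reactive power: Q = Im(S) = 0.129 VAR.
Step 9 — Apparent power: |S| = 0.3513 VA.
Step 10 — Power factor: PF = P/|S| = 0.9302 (lagging).

(a) P = 0.3268 W  (b) Q = 0.129 VAR  (c) S = 0.3513 VA  (d) PF = 0.9302 (lagging)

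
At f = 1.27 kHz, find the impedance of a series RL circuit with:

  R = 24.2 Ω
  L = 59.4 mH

Step 1 — Angular frequency: ω = 2π·f = 2π·1270 = 7980 rad/s.
Step 2 — Component impedances:
  R: Z = R = 24.2 Ω
  L: Z = jωL = j·7980·0.0594 = 0 + j474 Ω
Step 3 — Series combination: Z_total = R + L = 24.2 + j474 Ω = 474.6∠87.1° Ω.

Z = 24.2 + j474 Ω = 474.6∠87.1° Ω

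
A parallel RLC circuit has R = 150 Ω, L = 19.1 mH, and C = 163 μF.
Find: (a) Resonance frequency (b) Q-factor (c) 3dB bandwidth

Step 1 — Resonance: ω₀ = 1/√(LC) = 1/√(0.0191·0.000163) = 566.7 rad/s.
Step 2 — f₀ = ω₀/(2π) = 90.2 Hz.
Step 3 — Parallel Q: Q = R/(ω₀L) = 150/(566.7·0.0191) = 13.86.
Step 4 — Bandwidth: Δω = ω₀/Q = 40.9 rad/s; BW = Δω/(2π) = 6.509 Hz.

(a) f₀ = 90.2 Hz  (b) Q = 13.86  (c) BW = 6.509 Hz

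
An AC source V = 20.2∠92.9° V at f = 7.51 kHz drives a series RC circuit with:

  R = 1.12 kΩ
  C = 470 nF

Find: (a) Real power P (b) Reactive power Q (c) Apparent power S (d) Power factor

Step 1 — Angular frequency: ω = 2π·f = 2π·7510 = 4.719e+04 rad/s.
Step 2 — Component impedances:
  R: Z = R = 1120 Ω
  C: Z = 1/(jωC) = -j/(ω·C) = 0 - j45.09 Ω
Step 3 — Series combination: Z_total = R + C = 1120 - j45.09 Ω = 1121∠-2.3° Ω.
Step 4 — Source phasor: V = 20.2∠92.9° V = -1.022 + j20.17 V.
Step 5 — Current: I = V / Z = -0.001635 + j0.01795 A = 0.01802∠95.2° A.
Step 6 — Complex power: S = V·I* = 0.3637 - j0.01464 VA.
Step 7 — Real power: P = Re(S) = 0.3637 W.
Step 8 — Reactive power: Q = Im(S) = -0.01464 VAR.
Step 9 — Apparent power: |S| = 0.364 VA.
Step 10 — Power factor: PF = P/|S| = 0.9992 (leading).

(a) P = 0.3637 W  (b) Q = -0.01464 VAR  (c) S = 0.364 VA  (d) PF = 0.9992 (leading)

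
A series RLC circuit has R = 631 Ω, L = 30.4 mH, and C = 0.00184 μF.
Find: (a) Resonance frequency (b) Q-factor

Step 1 — Resonance condition Im(Z)=0 gives ω₀ = 1/√(LC).
Step 2 — ω₀ = 1/√(0.0304·1.84e-09) = 1.337e+05 rad/s.
Step 3 — f₀ = ω₀/(2π) = 2.128e+04 Hz.
Step 4 — Series Q: Q = ω₀L/R = 1.337e+05·0.0304/631 = 6.442.

(a) f₀ = 2.128e+04 Hz  (b) Q = 6.442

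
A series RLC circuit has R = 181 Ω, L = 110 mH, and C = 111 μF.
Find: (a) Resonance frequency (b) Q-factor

Step 1 — Resonance condition Im(Z)=0 gives ω₀ = 1/√(LC).
Step 2 — ω₀ = 1/√(0.11·0.000111) = 286.2 rad/s.
Step 3 — f₀ = ω₀/(2π) = 45.55 Hz.
Step 4 — Series Q: Q = ω₀L/R = 286.2·0.11/181 = 0.1739.

(a) f₀ = 45.55 Hz  (b) Q = 0.1739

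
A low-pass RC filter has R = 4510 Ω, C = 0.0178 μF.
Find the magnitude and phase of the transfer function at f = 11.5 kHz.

Step 1 — Angular frequency: ω = 2π·1.15e+04 = 7.226e+04 rad/s.
Step 2 — Transfer function: H(jω) = 1/(1 + jωRC).
Step 3 — Denominator: 1 + jωRC = 1 + j·7.226e+04·4510·1.78e-08 = 1 + j5.801.
Step 4 — H = 0.02886 - j0.1674.
Step 5 — Magnitude: |H| = 0.1699 (-15.4 dB); phase: φ = -80.2°.

|H| = 0.1699 (-15.4 dB), φ = -80.2°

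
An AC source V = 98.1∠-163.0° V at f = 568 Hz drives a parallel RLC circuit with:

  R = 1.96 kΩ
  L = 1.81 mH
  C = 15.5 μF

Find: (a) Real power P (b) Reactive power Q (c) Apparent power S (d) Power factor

Step 1 — Angular frequency: ω = 2π·f = 2π·568 = 3569 rad/s.
Step 2 — Component impedances:
  R: Z = R = 1960 Ω
  L: Z = jωL = j·3569·0.00181 = 0 + j6.46 Ω
  C: Z = 1/(jωC) = -j/(ω·C) = 0 - j18.08 Ω
Step 3 — Parallel combination: 1/Z_total = 1/R + 1/L + 1/C; Z_total = 0.05154 + j10.05 Ω = 10.05∠89.7° Ω.
Step 4 — Source phasor: V = 98.1∠-163.0° V = -93.81 - j28.68 V.
Step 5 — Current: I = V / Z = -2.901 + j9.319 A = 9.76∠107.3° A.
Step 6 — Complex power: S = V·I* = 4.91 + j957.5 VA.
Step 7 — Real power: P = Re(S) = 4.91 W.
Step 8 — Reactive power: Q = Im(S) = 957.5 VAR.
Step 9 — Apparent power: |S| = 957.5 VA.
Step 10 — Power factor: PF = P/|S| = 0.005128 (lagging).

(a) P = 4.91 W  (b) Q = 957.5 VAR  (c) S = 957.5 VA  (d) PF = 0.005128 (lagging)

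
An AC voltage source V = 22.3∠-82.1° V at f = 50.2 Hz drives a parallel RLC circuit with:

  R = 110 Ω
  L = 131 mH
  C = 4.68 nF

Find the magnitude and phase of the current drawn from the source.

Step 1 — Angular frequency: ω = 2π·f = 2π·50.2 = 315.4 rad/s.
Step 2 — Component impedances:
  R: Z = R = 110 Ω
  L: Z = jωL = j·315.4·0.131 = 0 + j41.32 Ω
  C: Z = 1/(jωC) = -j/(ω·C) = 0 - j6.774e+05 Ω
Step 3 — Parallel combination: 1/Z_total = 1/R + 1/L + 1/C; Z_total = 13.6 + j36.21 Ω = 38.68∠69.4° Ω.
Step 4 — Source phasor: V = 22.3∠-82.1° V = 3.065 - j22.09 V.
Step 5 — Ohm's law: I = V / Z_total = (3.065 - j22.09) / (13.6 + j36.21) = -0.5067 - j0.275 A.
Step 6 — Convert to polar: |I| = 0.5765 A, ∠I = -151.5°.

I = 0.5765∠-151.5° A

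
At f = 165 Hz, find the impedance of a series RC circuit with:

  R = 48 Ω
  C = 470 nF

Step 1 — Angular frequency: ω = 2π·f = 2π·165 = 1037 rad/s.
Step 2 — Component impedances:
  R: Z = R = 48 Ω
  C: Z = 1/(jωC) = -j/(ω·C) = 0 - j2052 Ω
Step 3 — Series combination: Z_total = R + C = 48 - j2052 Ω = 2053∠-88.7° Ω.

Z = 48 - j2052 Ω = 2053∠-88.7° Ω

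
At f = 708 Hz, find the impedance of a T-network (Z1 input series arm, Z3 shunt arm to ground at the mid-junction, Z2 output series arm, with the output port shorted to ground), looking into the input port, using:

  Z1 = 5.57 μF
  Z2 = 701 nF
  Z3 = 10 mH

Step 1 — Angular frequency: ω = 2π·f = 2π·708 = 4448 rad/s.
Step 2 — Component impedances:
  Z1: Z = 1/(jωC) = -j/(ω·C) = 0 - j40.36 Ω
  Z2: Z = 1/(jωC) = -j/(ω·C) = 0 - j320.7 Ω
  Z3: Z = jωL = j·4448·0.01 = 0 + j44.48 Ω
Step 3 — With the output port shorted to ground, the output series arm Z2 runs from the junction to ground; the shunt arm Z3 also runs from the junction to ground. They appear in parallel: Z3 || Z2 = 0 + j51.65 Ω.
Step 4 — Series with input arm Z1: Z_in = Z1 + (Z3 || Z2) = 0 + j11.29 Ω = 11.29∠90.0° Ω.

Z = 0 + j11.29 Ω = 11.29∠90.0° Ω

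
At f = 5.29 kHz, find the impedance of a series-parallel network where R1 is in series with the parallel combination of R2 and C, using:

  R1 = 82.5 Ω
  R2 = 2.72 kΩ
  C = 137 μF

Step 1 — Angular frequency: ω = 2π·f = 2π·5290 = 3.324e+04 rad/s.
Step 2 — Component impedances:
  R1: Z = R = 82.5 Ω
  R2: Z = R = 2720 Ω
  C: Z = 1/(jωC) = -j/(ω·C) = 0 - j0.2196 Ω
Step 3 — Parallel branch: R2 || C = 1/(1/R2 + 1/C) = 1.773e-05 - j0.2196 Ω.
Step 4 — Series with R1: Z_total = R1 + (R2 || C) = 82.5 - j0.2196 Ω = 82.5∠-0.2° Ω.

Z = 82.5 - j0.2196 Ω = 82.5∠-0.2° Ω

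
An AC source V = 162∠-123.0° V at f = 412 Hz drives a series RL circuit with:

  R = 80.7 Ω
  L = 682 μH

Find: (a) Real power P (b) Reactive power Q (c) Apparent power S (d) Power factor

Step 1 — Angular frequency: ω = 2π·f = 2π·412 = 2589 rad/s.
Step 2 — Component impedances:
  R: Z = R = 80.7 Ω
  L: Z = jωL = j·2589·0.000682 = 0 + j1.765 Ω
Step 3 — Series combination: Z_total = R + L = 80.7 + j1.765 Ω = 80.72∠1.3° Ω.
Step 4 — Source phasor: V = 162∠-123.0° V = -88.23 - j135.9 V.
Step 5 — Current: I = V / Z = -1.13 - j1.659 A = 2.007∠-124.3° A.
Step 6 — Complex power: S = V·I* = 325 + j7.111 VA.
Step 7 — Real power: P = Re(S) = 325 W.
Step 8 — Reactive power: Q = Im(S) = 7.111 VAR.
Step 9 — Apparent power: |S| = 325.1 VA.
Step 10 — Power factor: PF = P/|S| = 0.9998 (lagging).

(a) P = 325 W  (b) Q = 7.111 VAR  (c) S = 325.1 VA  (d) PF = 0.9998 (lagging)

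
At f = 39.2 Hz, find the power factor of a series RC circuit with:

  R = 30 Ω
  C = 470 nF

Step 1 — Angular frequency: ω = 2π·f = 2π·39.2 = 246.3 rad/s.
Step 2 — Component impedances:
  R: Z = R = 30 Ω
  C: Z = 1/(jωC) = -j/(ω·C) = 0 - j8638 Ω
Step 3 — Series combination: Z_total = R + C = 30 - j8638 Ω = 8639∠-89.8° Ω.
Step 4 — Power factor: PF = cos(φ) = Re(Z)/|Z| = 30/8639 = 0.003473.
Step 5 — Type: Im(Z) = -8638 ⇒ leading (phase φ = -89.8°).

PF = 0.003473 (leading, φ = -89.8°)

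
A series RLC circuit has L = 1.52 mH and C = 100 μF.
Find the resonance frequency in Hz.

Step 1 — Resonance condition Im(Z)=0 gives ω₀ = 1/√(LC).
Step 2 — ω₀ = 1/√(0.00152·0.0001) = 2565 rad/s.
Step 3 — f₀ = ω₀/(2π) = 408.2 Hz.

f₀ = 408.2 Hz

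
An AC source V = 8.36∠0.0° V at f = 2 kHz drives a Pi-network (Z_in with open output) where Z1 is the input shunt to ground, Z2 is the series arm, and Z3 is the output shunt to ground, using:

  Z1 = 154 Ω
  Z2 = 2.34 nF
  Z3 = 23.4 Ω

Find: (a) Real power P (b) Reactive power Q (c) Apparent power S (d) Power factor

Step 1 — Angular frequency: ω = 2π·f = 2π·2000 = 1.257e+04 rad/s.
Step 2 — Component impedances:
  Z1: Z = R = 154 Ω
  Z2: Z = 1/(jωC) = -j/(ω·C) = 0 - j3.401e+04 Ω
  Z3: Z = R = 23.4 Ω
Step 3 — With open output, the series arm Z2 and the output shunt Z3 appear in series to ground: Z2 + Z3 = 23.4 - j3.401e+04 Ω.
Step 4 — Parallel with input shunt Z1: Z_in = Z1 || (Z2 + Z3) = 154 - j0.6974 Ω = 154∠-0.3° Ω.
Step 5 — Source phasor: V = 8.36∠0.0° V = 8.36 V.
Step 6 — Current: I = V / Z = 0.05429 + j0.0002458 A = 0.05429∠0.3° A.
Step 7 — Complex power: S = V·I* = 0.4538 - j0.002055 VA.
Step 8 — Real power: P = Re(S) = 0.4538 W.
Step 9 — Reactive power: Q = Im(S) = -0.002055 VAR.
Step 10 — Apparent power: |S| = 0.4538 VA.
Step 11 — Power factor: PF = P/|S| = 1 (leading).

(a) P = 0.4538 W  (b) Q = -0.002055 VAR  (c) S = 0.4538 VA  (d) PF = 1 (leading)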